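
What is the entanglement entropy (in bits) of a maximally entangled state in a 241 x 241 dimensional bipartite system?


For a maximally entangled state in d x d:
S = log2(d) = log2(241)
= 7.9129

7.9129


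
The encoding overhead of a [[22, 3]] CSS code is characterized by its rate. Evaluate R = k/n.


Code rate R = k/n
= 3/22
= 0.1364

0.1364


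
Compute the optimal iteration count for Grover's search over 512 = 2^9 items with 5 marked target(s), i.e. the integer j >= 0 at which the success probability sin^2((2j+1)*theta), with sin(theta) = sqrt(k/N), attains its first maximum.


After j Grover iterations the success probability is P(j) = sin^2((2j+1)*theta), where sin(theta) = sqrt(k/N).
N = 2^9 = 512, k = 5
sin(theta) = sqrt(k/N) = 0.09882117688
theta = arcsin(sqrt(k/N)) = 0.0989827296 rad
P(j) reaches its first maximum when (2j+1)*theta is as close as possible to pi/2, i.e. j = round(pi/(4*theta) - 1/2).
pi/(4*theta) - 1/2 = 7.4347
(For comparison, the common estimate pi/4 * sqrt(N/k) = 7.9477; the exact maximiser is used here.)
Optimal iterations = 7

7


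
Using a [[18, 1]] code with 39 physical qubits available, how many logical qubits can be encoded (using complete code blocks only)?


Each code block uses 18 physical qubits for 1 logical qubit(s).
Number of complete blocks = floor(39 / 18) = 2
Logical qubits = 2 * 1
= 2

2


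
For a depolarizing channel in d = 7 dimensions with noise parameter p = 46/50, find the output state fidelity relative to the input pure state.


F = (1-p) + p/d
= (1 - 0.9200) + 0.9200/7
= 0.0800 + 0.1314
= 0.2114

0.2114


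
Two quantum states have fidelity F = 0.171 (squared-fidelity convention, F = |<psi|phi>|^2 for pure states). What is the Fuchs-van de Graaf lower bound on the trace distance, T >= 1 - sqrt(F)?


Fuchs-van de Graaf (squared-fidelity convention): 1 - sqrt(F) <= T <= sqrt(1 - F).
Lower bound: T >= 1 - sqrt(F)
sqrt(F) = sqrt(0.171) = 0.4135
T >= 1 - 0.4135
T >= 0.5865

0.5865


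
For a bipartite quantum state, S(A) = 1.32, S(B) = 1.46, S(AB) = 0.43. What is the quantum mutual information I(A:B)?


I(A:B) = S(A) + S(B) - S(AB)
= 1.32 + 1.46 - 0.43
= 2.3500

2.3500


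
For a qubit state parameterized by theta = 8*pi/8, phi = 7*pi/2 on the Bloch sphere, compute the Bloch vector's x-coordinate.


theta = 3.1416, phi = 10.9956
r_x = sin(theta)*cos(phi) = 0.0000 * 0.0000
r_x = 0.0000

0.0000


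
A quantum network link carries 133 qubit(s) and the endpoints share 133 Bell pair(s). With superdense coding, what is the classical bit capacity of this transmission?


Superdense coding allows 2 classical bits per shared entangled pair.
133 pair(s) -> 2 * 133 = 266 classical bits

266


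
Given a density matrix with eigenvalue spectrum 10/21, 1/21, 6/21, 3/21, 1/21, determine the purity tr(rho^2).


tr(rho^2) = sum of eigenvalues squared
= (10/21)^2 + (1/21)^2 + (6/21)^2 + (3/21)^2 + (1/21)^2
= (100 + 1 + 36 + 9 + 1) / 441
= 147/441
= 0.3333

0.3333


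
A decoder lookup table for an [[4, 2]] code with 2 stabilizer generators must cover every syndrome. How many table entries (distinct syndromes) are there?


Each stabilizer generator gives a binary (+1 or -1) measurement outcome.
With 2 independent generators:
Total syndromes = 2^2
= 4

4


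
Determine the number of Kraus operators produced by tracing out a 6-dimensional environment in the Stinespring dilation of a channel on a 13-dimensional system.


Tracing out the environment in an orthonormal basis {|i>_E} gives Kraus operators K_i = <i|_E U |0>_E.
Number of Kraus operators = dim(H_env) = d_env
= 6

6


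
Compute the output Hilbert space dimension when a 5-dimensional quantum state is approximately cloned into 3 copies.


Output space = H^(tensor 3) where dim(H) = 5
dim = 5^3
= 25 (after 2 factors)
= 125 (after 3 factors)
= 125

125


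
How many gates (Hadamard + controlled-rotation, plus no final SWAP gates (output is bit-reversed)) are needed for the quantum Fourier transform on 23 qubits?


Hadamard gates: 23
Controlled rotations: n*(n-1)/2 = 23*22/2 = 253
SWAP gates: 0 (omitted)
Total = 23 + 253
= 276

276


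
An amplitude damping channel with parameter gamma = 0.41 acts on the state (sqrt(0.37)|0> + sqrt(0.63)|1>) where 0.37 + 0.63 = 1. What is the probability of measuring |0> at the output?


For amplitude damping with parameter gamma on state sqrt(a)|0> + sqrt(b)|1>:
alpha^2 = 0.37, beta^2 = 0.63
P(|0>) = alpha^2 + gamma * beta^2
= 0.37 + 0.41 * 0.63
= 0.37 + 0.2583
= 0.6283

0.6283


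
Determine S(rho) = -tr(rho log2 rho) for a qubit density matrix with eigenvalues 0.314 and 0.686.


S = -p*log2(p) - (1-p)*log2(1-p)
p = 0.3140, 1-p = 0.6860
= -0.3140 * log2(0.3140) - 0.6860 * log2(0.6860)
= -(-0.5247) - (-0.3730)
= 0.8977

0.8977


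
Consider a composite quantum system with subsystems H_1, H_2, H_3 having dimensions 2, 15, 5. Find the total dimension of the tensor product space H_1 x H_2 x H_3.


dim(H_1 x H_2 x H_3) = 2 * 15 * 5
= 30 * 5
= 150

150


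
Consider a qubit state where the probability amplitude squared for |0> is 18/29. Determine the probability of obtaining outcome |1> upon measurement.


|alpha|^2 = 18/29 = 0.6207
|beta|^2 = 1 - 18/29 = 11/29 = 0.3793
P(|1>) = |beta|^2 = 0.3793

0.3793


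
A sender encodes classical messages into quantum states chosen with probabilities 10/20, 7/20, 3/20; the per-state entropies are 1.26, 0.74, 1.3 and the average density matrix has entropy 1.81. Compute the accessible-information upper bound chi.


chi = S(rho) - sum_i p_i * S(rho_i)
Weighted entropy = 10/20 * 1.26 + 7/20 * 0.74 + 3/20 * 1.3
= 1.0840
chi = 1.81 - 1.0840
= 0.7260

0.7260


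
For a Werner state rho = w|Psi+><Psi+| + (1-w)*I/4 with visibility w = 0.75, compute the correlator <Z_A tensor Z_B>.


|Psi+> = (|01> + |10>)/sqrt(2)
For the pure Bell state, <Z_A Z_B> = -1 (Bell-state Pauli correlator).
The maximally-mixed part I/4 has tr(I/4 * P tensor P) = 0 for any traceless Pauli P.
So <Z_A Z_B>_rho = w * (-1) + (1 - w) * 0
= 0.75 * (-1)
= -0.7500

-0.7500


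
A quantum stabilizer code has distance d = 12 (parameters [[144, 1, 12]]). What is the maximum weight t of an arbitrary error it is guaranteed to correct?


Code parameters: [[144, 1, 12]], distance d = 12.
Number of correctable errors = floor((d-1)/2)
= floor((12 - 1)/2)
= floor(11/2)
= 5

5


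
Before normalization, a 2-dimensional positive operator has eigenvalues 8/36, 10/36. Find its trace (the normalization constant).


tr(M) = sum of eigenvalues
= 8/36 + 10/36
= 18/36
= 0.5000

0.5000


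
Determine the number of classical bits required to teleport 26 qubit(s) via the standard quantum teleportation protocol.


Quantum teleportation requires 2 classical bits per qubit teleported.
26 qubit(s) -> 2 * 26 = 52 classical bits

52


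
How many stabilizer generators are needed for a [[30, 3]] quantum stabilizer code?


For an [[n,k]] stabilizer code:
Number of stabilizer generators = n - k
= 30 - 3
= 27

27


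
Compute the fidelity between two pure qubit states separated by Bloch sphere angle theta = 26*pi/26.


For states separated by angle theta on Bloch sphere:
F = cos^2(theta/2)
theta = 26*pi/26 = 3.1416
theta/2 = 1.5708
cos(theta/2) = 0.0000
F = 0.0000

0.0000


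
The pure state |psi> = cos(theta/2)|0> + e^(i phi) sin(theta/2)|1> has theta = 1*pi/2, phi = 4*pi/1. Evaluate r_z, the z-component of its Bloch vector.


theta = 1.5708, phi = 12.5664
r_z = cos(theta) = 0.0000

0.0000


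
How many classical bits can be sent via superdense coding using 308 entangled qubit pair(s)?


Superdense coding allows 2 classical bits per shared entangled pair.
308 pair(s) -> 2 * 308 = 616 classical bits

616


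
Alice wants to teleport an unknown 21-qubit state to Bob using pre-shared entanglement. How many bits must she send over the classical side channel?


Quantum teleportation requires 2 classical bits per qubit teleported.
21 qubit(s) -> 2 * 21 = 42 classical bits

42


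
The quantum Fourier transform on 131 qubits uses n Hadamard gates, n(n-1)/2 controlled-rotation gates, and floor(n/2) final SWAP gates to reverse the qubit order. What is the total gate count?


Hadamard gates: 131
Controlled rotations: n*(n-1)/2 = 131*130/2 = 8515
SWAP gates: floor(n/2) = floor(131/2) = 65
Total = 131 + 8515 + 65
= 8711

8711


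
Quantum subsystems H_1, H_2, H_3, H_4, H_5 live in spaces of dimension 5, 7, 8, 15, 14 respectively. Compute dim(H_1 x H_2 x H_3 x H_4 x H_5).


dim(H_1 x H_2 x H_3 x H_4 x H_5) = 5 * 7 * 8 * 15 * 14
= 35 * 8 * 15 * 14
= 280 * 15 * 14
= 4200 * 14
= 58800

58800


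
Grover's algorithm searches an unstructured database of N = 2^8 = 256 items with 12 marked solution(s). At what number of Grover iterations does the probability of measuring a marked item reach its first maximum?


After j Grover iterations the success probability is P(j) = sin^2((2j+1)*theta), where sin(theta) = sqrt(k/N).
N = 2^8 = 256, k = 12
sin(theta) = sqrt(k/N) = 0.2165063509
theta = arcsin(sqrt(k/N)) = 0.2182345144 rad
P(j) reaches its first maximum when (2j+1)*theta is as close as possible to pi/2, i.e. j = round(pi/(4*theta) - 1/2).
pi/(4*theta) - 1/2 = 3.0989
(For comparison, the common estimate pi/4 * sqrt(N/k) = 3.6276; the exact maximiser is used here.)
Optimal iterations = 3

3


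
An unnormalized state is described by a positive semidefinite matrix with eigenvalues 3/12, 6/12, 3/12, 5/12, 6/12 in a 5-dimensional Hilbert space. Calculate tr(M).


tr(M) = sum of eigenvalues
= 3/12 + 6/12 + 3/12 + 5/12 + 6/12
= 23/12
= 1.9167

1.9167


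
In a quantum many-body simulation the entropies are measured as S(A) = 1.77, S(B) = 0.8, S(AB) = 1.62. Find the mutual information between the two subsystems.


I(A:B) = S(A) + S(B) - S(AB)
= 1.77 + 0.8 - 1.62
= 0.9500

0.9500


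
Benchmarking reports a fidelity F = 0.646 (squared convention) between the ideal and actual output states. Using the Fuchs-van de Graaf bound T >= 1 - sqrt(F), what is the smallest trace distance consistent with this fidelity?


Fuchs-van de Graaf (squared-fidelity convention): 1 - sqrt(F) <= T <= sqrt(1 - F).
Lower bound: T >= 1 - sqrt(F)
sqrt(F) = sqrt(0.646) = 0.8037
T >= 1 - 0.8037
T >= 0.1963

0.1963


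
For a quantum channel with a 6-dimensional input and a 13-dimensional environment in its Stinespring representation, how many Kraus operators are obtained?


Tracing out the environment in an orthonormal basis {|i>_E} gives Kraus operators K_i = <i|_E U |0>_E.
Number of Kraus operators = dim(H_env) = d_env
= 13

13


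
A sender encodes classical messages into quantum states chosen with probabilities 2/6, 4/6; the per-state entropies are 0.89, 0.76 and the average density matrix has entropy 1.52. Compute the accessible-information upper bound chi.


chi = S(rho) - sum_i p_i * S(rho_i)
Weighted entropy = 2/6 * 0.89 + 4/6 * 0.76
= 0.8033
chi = 1.52 - 0.8033
= 0.7167

0.7167


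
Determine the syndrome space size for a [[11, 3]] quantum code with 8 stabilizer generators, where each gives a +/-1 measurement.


Each stabilizer generator gives a binary (+1 or -1) measurement outcome.
With 8 independent generators:
Total syndromes = 2^8
= 256

256


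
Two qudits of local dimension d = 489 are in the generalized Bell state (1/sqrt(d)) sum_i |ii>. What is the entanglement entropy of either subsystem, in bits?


For a maximally entangled state in d x d:
S = log2(d) = log2(489)
= 8.9337

8.9337


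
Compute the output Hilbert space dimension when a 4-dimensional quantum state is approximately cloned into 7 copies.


Output space = H^(tensor 7) where dim(H) = 4
dim = 4^7
= 16 (after 2 factors)
= 64 (after 3 factors)
= 256 (after 4 factors)
= 1024 (after 5 factors)
= 4096 (after 6 factors)
= 16384 (after 7 factors)
= 16384

16384


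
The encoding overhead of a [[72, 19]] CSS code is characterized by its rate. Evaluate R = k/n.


Code rate R = k/n
= 19/72
= 0.2639

0.2639


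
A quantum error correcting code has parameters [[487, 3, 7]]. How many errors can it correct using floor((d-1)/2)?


Code parameters: [[487, 3, 7]], distance d = 7.
Number of correctable errors = floor((d-1)/2)
= floor((7 - 1)/2)
= floor(6/2)
= 3

3


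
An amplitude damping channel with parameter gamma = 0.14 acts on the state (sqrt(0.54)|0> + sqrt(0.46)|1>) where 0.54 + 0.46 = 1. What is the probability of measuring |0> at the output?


For amplitude damping with parameter gamma on state sqrt(a)|0> + sqrt(b)|1>:
alpha^2 = 0.54, beta^2 = 0.46
P(|0>) = alpha^2 + gamma * beta^2
= 0.54 + 0.14 * 0.46
= 0.54 + 0.0644
= 0.6044

0.6044


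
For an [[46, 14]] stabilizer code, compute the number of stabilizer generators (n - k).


For an [[n,k]] stabilizer code:
Number of stabilizer generators = n - k
= 46 - 14
= 32

32


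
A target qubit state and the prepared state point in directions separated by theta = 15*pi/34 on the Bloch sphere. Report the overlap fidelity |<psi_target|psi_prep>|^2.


For states separated by angle theta on Bloch sphere:
F = cos^2(theta/2)
theta = 15*pi/34 = 1.3860
theta/2 = 0.6930
cos(theta/2) = 0.7693
F = 0.5919

0.5919


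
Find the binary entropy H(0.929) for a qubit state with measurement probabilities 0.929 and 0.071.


S = -p*log2(p) - (1-p)*log2(1-p)
p = 0.9290, 1-p = 0.0710
= -0.9290 * log2(0.9290) - 0.0710 * log2(0.0710)
= -(-0.0987) - (-0.2709)
= 0.3696

0.3696


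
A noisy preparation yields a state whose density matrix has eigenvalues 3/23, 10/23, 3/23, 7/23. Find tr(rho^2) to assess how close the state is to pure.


tr(rho^2) = sum of eigenvalues squared
= (3/23)^2 + (10/23)^2 + (3/23)^2 + (7/23)^2
= (9 + 100 + 9 + 49) / 529
= 167/529
= 0.3157

0.3157


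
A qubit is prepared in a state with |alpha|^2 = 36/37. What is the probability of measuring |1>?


|alpha|^2 = 36/37 = 0.9730
|beta|^2 = 1 - 36/37 = 1/37 = 0.0270
P(|1>) = |beta|^2 = 0.0270

0.0270


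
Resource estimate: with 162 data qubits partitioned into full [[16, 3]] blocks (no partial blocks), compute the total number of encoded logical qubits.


Each code block uses 16 physical qubits for 3 logical qubit(s).
Number of complete blocks = floor(162 / 16) = 10
Logical qubits = 10 * 3
= 30

30


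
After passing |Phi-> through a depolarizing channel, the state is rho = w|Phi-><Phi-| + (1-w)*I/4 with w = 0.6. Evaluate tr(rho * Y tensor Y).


|Phi-> = (|00> - |11>)/sqrt(2)
For the pure Bell state, <Y_A Y_B> = +1 (Bell-state Pauli correlator).
The maximally-mixed part I/4 has tr(I/4 * P tensor P) = 0 for any traceless Pauli P.
So <Y_A Y_B>_rho = w * (+1) + (1 - w) * 0
= 0.6 * (+1)
= 0.6000

0.6000


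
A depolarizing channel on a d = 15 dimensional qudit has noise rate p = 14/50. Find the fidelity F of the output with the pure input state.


F = (1-p) + p/d
= (1 - 0.2800) + 0.2800/15
= 0.7200 + 0.0187
= 0.7387

0.7387


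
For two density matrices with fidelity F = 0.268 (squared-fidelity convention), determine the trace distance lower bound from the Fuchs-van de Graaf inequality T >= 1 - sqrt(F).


Fuchs-van de Graaf (squared-fidelity convention): 1 - sqrt(F) <= T <= sqrt(1 - F).
Lower bound: T >= 1 - sqrt(F)
sqrt(F) = sqrt(0.268) = 0.5177
T >= 1 - 0.5177
T >= 0.4823

0.4823


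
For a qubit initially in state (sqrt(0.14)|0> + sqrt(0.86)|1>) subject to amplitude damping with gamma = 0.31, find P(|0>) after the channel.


For amplitude damping with parameter gamma on state sqrt(a)|0> + sqrt(b)|1>:
alpha^2 = 0.14, beta^2 = 0.86
P(|0>) = alpha^2 + gamma * beta^2
= 0.14 + 0.31 * 0.86
= 0.14 + 0.2666
= 0.4066

0.4066


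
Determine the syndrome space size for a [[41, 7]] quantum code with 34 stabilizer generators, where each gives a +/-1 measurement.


Each stabilizer generator gives a binary (+1 or -1) measurement outcome.
With 34 independent generators:
Total syndromes = 2^34
= 17179869184

17179869184


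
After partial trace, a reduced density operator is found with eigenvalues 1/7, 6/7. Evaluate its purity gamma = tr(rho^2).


tr(rho^2) = sum of eigenvalues squared
= (1/7)^2 + (6/7)^2
= (1 + 36) / 49
= 37/49
= 0.7551

0.7551


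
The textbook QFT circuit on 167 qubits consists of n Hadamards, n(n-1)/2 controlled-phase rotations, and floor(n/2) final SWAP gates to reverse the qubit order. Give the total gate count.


Hadamard gates: 167
Controlled rotations: n*(n-1)/2 = 167*166/2 = 13861
SWAP gates: floor(n/2) = floor(167/2) = 83
Total = 167 + 13861 + 83
= 14111

14111


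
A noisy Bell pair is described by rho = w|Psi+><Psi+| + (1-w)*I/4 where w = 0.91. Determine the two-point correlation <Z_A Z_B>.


|Psi+> = (|01> + |10>)/sqrt(2)
For the pure Bell state, <Z_A Z_B> = -1 (Bell-state Pauli correlator).
The maximally-mixed part I/4 has tr(I/4 * P tensor P) = 0 for any traceless Pauli P.
So <Z_A Z_B>_rho = w * (-1) + (1 - w) * 0
= 0.91 * (-1)
= -0.9100

-0.9100


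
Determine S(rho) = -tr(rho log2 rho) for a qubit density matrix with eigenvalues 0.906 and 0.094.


S = -p*log2(p) - (1-p)*log2(1-p)
p = 0.9060, 1-p = 0.0940
= -0.9060 * log2(0.9060) - 0.0940 * log2(0.0940)
= -(-0.1290) - (-0.3207)
= 0.4497

0.4497


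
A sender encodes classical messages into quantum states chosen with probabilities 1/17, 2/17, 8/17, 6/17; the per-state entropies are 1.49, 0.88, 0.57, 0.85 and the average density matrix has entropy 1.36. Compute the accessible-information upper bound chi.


chi = S(rho) - sum_i p_i * S(rho_i)
Weighted entropy = 1/17 * 1.49 + 2/17 * 0.88 + 8/17 * 0.57 + 6/17 * 0.85
= 0.7594
chi = 1.36 - 0.7594
= 0.6006

0.6006


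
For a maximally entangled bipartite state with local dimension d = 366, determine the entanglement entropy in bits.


For a maximally entangled state in d x d:
S = log2(d) = log2(366)
= 8.5157

8.5157


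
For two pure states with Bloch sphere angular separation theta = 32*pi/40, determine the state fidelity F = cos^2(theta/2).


For states separated by angle theta on Bloch sphere:
F = cos^2(theta/2)
theta = 32*pi/40 = 2.5133
theta/2 = 1.2566
cos(theta/2) = 0.3090
F = 0.0955

0.0955


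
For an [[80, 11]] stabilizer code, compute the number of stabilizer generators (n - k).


For an [[n,k]] stabilizer code:
Number of stabilizer generators = n - k
= 80 - 11
= 69

69


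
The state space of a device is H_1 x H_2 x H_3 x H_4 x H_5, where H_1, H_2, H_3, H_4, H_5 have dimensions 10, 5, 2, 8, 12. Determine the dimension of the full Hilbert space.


dim(H_1 x H_2 x H_3 x H_4 x H_5) = 10 * 5 * 2 * 8 * 12
= 50 * 2 * 8 * 12
= 100 * 8 * 12
= 800 * 12
= 9600

9600


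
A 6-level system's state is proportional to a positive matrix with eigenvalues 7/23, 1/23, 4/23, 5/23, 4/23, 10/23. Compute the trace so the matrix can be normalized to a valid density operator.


tr(M) = sum of eigenvalues
= 7/23 + 1/23 + 4/23 + 5/23 + 4/23 + 10/23
= 31/23
= 1.3478

1.3478


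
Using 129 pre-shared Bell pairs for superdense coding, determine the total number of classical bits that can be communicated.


Superdense coding allows 2 classical bits per shared entangled pair.
129 pair(s) -> 2 * 129 = 258 classical bits

258


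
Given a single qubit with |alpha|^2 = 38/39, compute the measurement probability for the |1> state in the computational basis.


|alpha|^2 = 38/39 = 0.9744
|beta|^2 = 1 - 38/39 = 1/39 = 0.0256
P(|1>) = |beta|^2 = 0.0256

0.0256


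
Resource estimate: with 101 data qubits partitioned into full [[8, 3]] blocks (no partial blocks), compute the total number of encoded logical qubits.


Each code block uses 8 physical qubits for 3 logical qubit(s).
Number of complete blocks = floor(101 / 8) = 12
Logical qubits = 12 * 3
= 36

36


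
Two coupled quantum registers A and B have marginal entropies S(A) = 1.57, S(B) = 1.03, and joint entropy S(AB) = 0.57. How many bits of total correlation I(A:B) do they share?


I(A:B) = S(A) + S(B) - S(AB)
= 1.57 + 1.03 - 0.57
= 2.0300

2.0300


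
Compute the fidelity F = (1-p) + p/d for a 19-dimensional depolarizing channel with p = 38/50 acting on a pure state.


F = (1-p) + p/d
= (1 - 0.7600) + 0.7600/19
= 0.2400 + 0.0400
= 0.2800

0.2800


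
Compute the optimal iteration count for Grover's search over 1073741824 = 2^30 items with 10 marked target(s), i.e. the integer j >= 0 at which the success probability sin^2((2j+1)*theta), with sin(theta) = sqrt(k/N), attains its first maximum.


After j Grover iterations the success probability is P(j) = sin^2((2j+1)*theta), where sin(theta) = sqrt(k/N).
N = 2^30 = 1073741824, k = 10
sin(theta) = sqrt(k/N) = 9.650505555e-05
theta = arcsin(sqrt(k/N)) = 9.65050557e-05 rad
P(j) reaches its first maximum when (2j+1)*theta is as close as possible to pi/2, i.e. j = round(pi/(4*theta) - 1/2).
pi/(4*theta) - 1/2 = 8137.9147
(For comparison, the common estimate pi/4 * sqrt(N/k) = 8138.4147; the exact maximiser is used here.)
Optimal iterations = 8138

8138


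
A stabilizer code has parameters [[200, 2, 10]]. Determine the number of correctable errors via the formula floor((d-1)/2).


Code parameters: [[200, 2, 10]], distance d = 10.
Number of correctable errors = floor((d-1)/2)
= floor((10 - 1)/2)
= floor(9/2)
= 4

4


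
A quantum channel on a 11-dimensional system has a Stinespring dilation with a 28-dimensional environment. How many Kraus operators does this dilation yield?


Tracing out the environment in an orthonormal basis {|i>_E} gives Kraus operators K_i = <i|_E U |0>_E.
Number of Kraus operators = dim(H_env) = d_env
= 28

28


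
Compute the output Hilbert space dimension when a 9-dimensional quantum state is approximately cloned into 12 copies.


Output space = H^(tensor 12) where dim(H) = 9
dim = 9^12
= 81 (after 2 factors)
= 729 (after 3 factors)
= 6561 (after 4 factors)
= 59049 (after 5 factors)
= 531441 (after 6 factors)
= 4782969 (after 7 factors)
= 43046721 (after 8 factors)
= 387420489 (after 9 factors)
= 3486784401 (after 10 factors)
= 31381059609 (after 11 factors)
= 282429536481 (after 12 factors)
= 282429536481

282429536481


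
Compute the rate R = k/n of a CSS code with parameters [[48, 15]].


Code rate R = k/n
= 15/48
= 0.3125

0.3125


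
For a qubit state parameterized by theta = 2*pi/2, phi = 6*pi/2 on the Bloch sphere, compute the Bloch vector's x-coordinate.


theta = 3.1416, phi = 9.4248
r_x = sin(theta)*cos(phi) = 0.0000 * -1.0000
r_x = 0.0000

0.0000


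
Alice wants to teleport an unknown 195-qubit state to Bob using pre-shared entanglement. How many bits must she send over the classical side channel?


Quantum teleportation requires 2 classical bits per qubit teleported.
195 qubit(s) -> 2 * 195 = 390 classical bits

390


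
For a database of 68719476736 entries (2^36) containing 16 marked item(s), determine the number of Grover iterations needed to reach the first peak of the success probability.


After j Grover iterations the success probability is P(j) = sin^2((2j+1)*theta), where sin(theta) = sqrt(k/N).
N = 2^36 = 68719476736, k = 16
sin(theta) = sqrt(k/N) = 1.525878906e-05
theta = arcsin(sqrt(k/N)) = 1.525878906e-05 rad
P(j) reaches its first maximum when (2j+1)*theta is as close as possible to pi/2, i.e. j = round(pi/(4*theta) - 1/2).
pi/(4*theta) - 1/2 = 51471.3540
(For comparison, the common estimate pi/4 * sqrt(N/k) = 51471.8540; the exact maximiser is used here.)
Optimal iterations = 51471

51471


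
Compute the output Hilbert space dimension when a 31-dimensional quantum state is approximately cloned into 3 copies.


Output space = H^(tensor 3) where dim(H) = 31
dim = 31^3
= 961 (after 2 factors)
= 29791 (after 3 factors)
= 29791

29791


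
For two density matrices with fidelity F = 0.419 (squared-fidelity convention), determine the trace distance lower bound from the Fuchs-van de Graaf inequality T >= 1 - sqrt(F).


Fuchs-van de Graaf (squared-fidelity convention): 1 - sqrt(F) <= T <= sqrt(1 - F).
Lower bound: T >= 1 - sqrt(F)
sqrt(F) = sqrt(0.419) = 0.6473
T >= 1 - 0.6473
T >= 0.3527

0.3527


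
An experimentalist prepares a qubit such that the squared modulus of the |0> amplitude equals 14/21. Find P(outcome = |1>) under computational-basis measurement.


|alpha|^2 = 14/21 = 0.6667
|beta|^2 = 1 - 14/21 = 7/21 = 0.3333
P(|1>) = |beta|^2 = 0.3333

0.3333


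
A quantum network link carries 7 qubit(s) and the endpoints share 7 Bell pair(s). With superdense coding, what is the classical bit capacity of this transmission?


Superdense coding allows 2 classical bits per shared entangled pair.
7 pair(s) -> 2 * 7 = 14 classical bits

14


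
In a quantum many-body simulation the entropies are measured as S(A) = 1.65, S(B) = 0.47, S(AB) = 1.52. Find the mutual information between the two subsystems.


I(A:B) = S(A) + S(B) - S(AB)
= 1.65 + 0.47 - 1.52
= 0.6000

0.6000


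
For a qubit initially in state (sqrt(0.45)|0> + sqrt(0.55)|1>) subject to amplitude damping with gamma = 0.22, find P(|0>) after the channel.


For amplitude damping with parameter gamma on state sqrt(a)|0> + sqrt(b)|1>:
alpha^2 = 0.45, beta^2 = 0.55
P(|0>) = alpha^2 + gamma * beta^2
= 0.45 + 0.22 * 0.55
= 0.45 + 0.1210
= 0.5710

0.5710


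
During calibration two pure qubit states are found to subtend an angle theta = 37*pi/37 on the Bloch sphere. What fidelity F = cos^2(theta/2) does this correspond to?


For states separated by angle theta on Bloch sphere:
F = cos^2(theta/2)
theta = 37*pi/37 = 3.1416
theta/2 = 1.5708
cos(theta/2) = 0.0000
F = 0.0000

0.0000


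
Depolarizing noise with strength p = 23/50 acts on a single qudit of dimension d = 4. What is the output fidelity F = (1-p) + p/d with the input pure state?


F = (1-p) + p/d
= (1 - 0.4600) + 0.4600/4
= 0.5400 + 0.1150
= 0.6550

0.6550


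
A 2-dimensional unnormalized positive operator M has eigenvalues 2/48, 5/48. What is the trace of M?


tr(M) = sum of eigenvalues
= 2/48 + 5/48
= 7/48
= 0.1458

0.1458


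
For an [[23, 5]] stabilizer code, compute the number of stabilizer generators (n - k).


For an [[n,k]] stabilizer code:
Number of stabilizer generators = n - k
= 23 - 5
= 18

18


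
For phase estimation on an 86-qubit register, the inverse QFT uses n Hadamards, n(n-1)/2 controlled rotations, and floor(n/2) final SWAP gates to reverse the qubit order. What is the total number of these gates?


Hadamard gates: 86
Controlled rotations: n*(n-1)/2 = 86*85/2 = 3655
SWAP gates: floor(n/2) = floor(86/2) = 43
Total = 86 + 3655 + 43
= 3784

3784


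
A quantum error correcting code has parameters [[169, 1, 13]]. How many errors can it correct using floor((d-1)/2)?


Code parameters: [[169, 1, 13]], distance d = 13.
Number of correctable errors = floor((d-1)/2)
= floor((13 - 1)/2)
= floor(12/2)
= 6

6


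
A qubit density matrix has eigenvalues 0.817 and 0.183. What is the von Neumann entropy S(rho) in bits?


S = -p*log2(p) - (1-p)*log2(1-p)
p = 0.8170, 1-p = 0.1830
= -0.8170 * log2(0.8170) - 0.1830 * log2(0.1830)
= -(-0.2382) - (-0.4484)
= 0.6866

0.6866


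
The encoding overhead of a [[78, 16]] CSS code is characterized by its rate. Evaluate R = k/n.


Code rate R = k/n
= 16/78
= 0.2051

0.2051


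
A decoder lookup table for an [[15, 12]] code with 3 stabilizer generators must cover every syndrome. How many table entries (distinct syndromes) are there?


Each stabilizer generator gives a binary (+1 or -1) measurement outcome.
With 3 independent generators:
Total syndromes = 2^3
= 8

8


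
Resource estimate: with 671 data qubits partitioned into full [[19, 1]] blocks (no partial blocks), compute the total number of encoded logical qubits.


Each code block uses 19 physical qubits for 1 logical qubit(s).
Number of complete blocks = floor(671 / 19) = 35
Logical qubits = 35 * 1
= 35

35


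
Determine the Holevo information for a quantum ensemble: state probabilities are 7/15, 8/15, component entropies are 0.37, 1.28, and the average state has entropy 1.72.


chi = S(rho) - sum_i p_i * S(rho_i)
Weighted entropy = 7/15 * 0.37 + 8/15 * 1.28
= 0.8553
chi = 1.72 - 0.8553
= 0.8647

0.8647


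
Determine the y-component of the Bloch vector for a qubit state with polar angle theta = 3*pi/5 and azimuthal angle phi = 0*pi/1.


theta = 1.8850, phi = 0.0000
r_y = sin(theta)*sin(phi) = 0.9511 * 0.0000
r_y = 0.0000

0.0000


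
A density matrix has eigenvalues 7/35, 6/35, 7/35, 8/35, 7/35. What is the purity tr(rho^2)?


tr(rho^2) = sum of eigenvalues squared
= (7/35)^2 + (6/35)^2 + (7/35)^2 + (8/35)^2 + (7/35)^2
= (49 + 36 + 49 + 64 + 49) / 1225
= 247/1225
= 0.2016

0.2016


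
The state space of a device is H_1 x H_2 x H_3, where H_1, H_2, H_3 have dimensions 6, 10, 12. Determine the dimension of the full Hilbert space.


dim(H_1 x H_2 x H_3) = 6 * 10 * 12
= 60 * 12
= 720

720


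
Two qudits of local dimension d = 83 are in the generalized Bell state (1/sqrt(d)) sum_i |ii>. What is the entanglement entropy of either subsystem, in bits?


For a maximally entangled state in d x d:
S = log2(d) = log2(83)
= 6.3750

6.3750


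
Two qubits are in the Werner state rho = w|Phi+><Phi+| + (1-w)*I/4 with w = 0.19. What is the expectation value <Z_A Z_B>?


|Phi+> = (|00> + |11>)/sqrt(2)
For the pure Bell state, <Z_A Z_B> = +1 (Bell-state Pauli correlator).
The maximally-mixed part I/4 has tr(I/4 * P tensor P) = 0 for any traceless Pauli P.
So <Z_A Z_B>_rho = w * (+1) + (1 - w) * 0
= 0.19 * (+1)
= 0.1900

0.1900


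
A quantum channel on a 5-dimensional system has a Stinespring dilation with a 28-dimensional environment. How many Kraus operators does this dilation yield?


Tracing out the environment in an orthonormal basis {|i>_E} gives Kraus operators K_i = <i|_E U |0>_E.
Number of Kraus operators = dim(H_env) = d_env
= 28

28


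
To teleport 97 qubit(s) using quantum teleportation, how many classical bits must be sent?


Quantum teleportation requires 2 classical bits per qubit teleported.
97 qubit(s) -> 2 * 97 = 194 classical bits

194


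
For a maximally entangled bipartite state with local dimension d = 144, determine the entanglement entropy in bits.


For a maximally entangled state in d x d:
S = log2(d) = log2(144)
= 7.1699

7.1699


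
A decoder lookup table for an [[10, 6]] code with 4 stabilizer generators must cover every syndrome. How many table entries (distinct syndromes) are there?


Each stabilizer generator gives a binary (+1 or -1) measurement outcome.
With 4 independent generators:
Total syndromes = 2^4
= 16

16


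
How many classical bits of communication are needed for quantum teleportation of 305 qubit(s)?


Quantum teleportation requires 2 classical bits per qubit teleported.
305 qubit(s) -> 2 * 305 = 610 classical bits

610


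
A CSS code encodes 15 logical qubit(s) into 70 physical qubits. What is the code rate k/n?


Code rate R = k/n
= 15/70
= 0.2143

0.2143


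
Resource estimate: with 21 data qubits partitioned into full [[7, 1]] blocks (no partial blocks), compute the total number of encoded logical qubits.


Each code block uses 7 physical qubits for 1 logical qubit(s).
Number of complete blocks = floor(21 / 7) = 3
Logical qubits = 3 * 1
= 3

3


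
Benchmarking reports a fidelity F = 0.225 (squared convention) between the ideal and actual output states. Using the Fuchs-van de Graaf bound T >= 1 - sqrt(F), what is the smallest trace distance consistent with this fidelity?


Fuchs-van de Graaf (squared-fidelity convention): 1 - sqrt(F) <= T <= sqrt(1 - F).
Lower bound: T >= 1 - sqrt(F)
sqrt(F) = sqrt(0.225) = 0.4743
T >= 1 - 0.4743
T >= 0.5257

0.5257


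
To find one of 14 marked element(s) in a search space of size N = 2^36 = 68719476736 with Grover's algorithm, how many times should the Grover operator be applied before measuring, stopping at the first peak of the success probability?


After j Grover iterations the success probability is P(j) = sin^2((2j+1)*theta), where sin(theta) = sqrt(k/N).
N = 2^36 = 68719476736, k = 14
sin(theta) = sqrt(k/N) = 1.42732902e-05
theta = arcsin(sqrt(k/N)) = 1.42732902e-05 rad
P(j) reaches its first maximum when (2j+1)*theta is as close as possible to pi/2, i.e. j = round(pi/(4*theta) - 1/2).
pi/(4*theta) - 1/2 = 55025.2265
(For comparison, the common estimate pi/4 * sqrt(N/k) = 55025.7265; the exact maximiser is used here.)
Optimal iterations = 55025

55025


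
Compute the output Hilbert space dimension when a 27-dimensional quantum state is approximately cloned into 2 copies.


Output space = H^(tensor 2) where dim(H) = 27
dim = 27^2
= 729

729


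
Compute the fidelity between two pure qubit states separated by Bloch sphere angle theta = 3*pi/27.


For states separated by angle theta on Bloch sphere:
F = cos^2(theta/2)
theta = 3*pi/27 = 0.3491
theta/2 = 0.1745
cos(theta/2) = 0.9848
F = 0.9698

0.9698


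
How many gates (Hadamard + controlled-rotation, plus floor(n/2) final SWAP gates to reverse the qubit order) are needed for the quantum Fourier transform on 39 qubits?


Hadamard gates: 39
Controlled rotations: n*(n-1)/2 = 39*38/2 = 741
SWAP gates: floor(n/2) = floor(39/2) = 19
Total = 39 + 741 + 19
= 799

799


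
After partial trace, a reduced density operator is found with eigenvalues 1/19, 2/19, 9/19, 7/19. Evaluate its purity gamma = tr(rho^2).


tr(rho^2) = sum of eigenvalues squared
= (1/19)^2 + (2/19)^2 + (9/19)^2 + (7/19)^2
= (1 + 4 + 81 + 49) / 361
= 135/361
= 0.3740

0.3740


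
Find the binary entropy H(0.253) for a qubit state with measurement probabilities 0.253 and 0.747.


S = -p*log2(p) - (1-p)*log2(1-p)
p = 0.2530, 1-p = 0.7470
= -0.2530 * log2(0.2530) - 0.7470 * log2(0.7470)
= -(-0.5016) - (-0.3144)
= 0.8160

0.8160


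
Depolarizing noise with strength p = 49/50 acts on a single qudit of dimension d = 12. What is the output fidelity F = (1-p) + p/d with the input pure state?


F = (1-p) + p/d
= (1 - 0.9800) + 0.9800/12
= 0.0200 + 0.0817
= 0.1017

0.1017


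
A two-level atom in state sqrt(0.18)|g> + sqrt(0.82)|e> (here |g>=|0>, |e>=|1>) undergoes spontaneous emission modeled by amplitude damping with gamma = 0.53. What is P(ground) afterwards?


For amplitude damping with parameter gamma on state sqrt(a)|0> + sqrt(b)|1>:
alpha^2 = 0.18, beta^2 = 0.82
P(|0>) = alpha^2 + gamma * beta^2
= 0.18 + 0.53 * 0.82
= 0.18 + 0.4346
= 0.6146

0.6146


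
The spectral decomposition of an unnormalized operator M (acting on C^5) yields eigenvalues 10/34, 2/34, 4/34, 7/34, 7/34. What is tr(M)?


tr(M) = sum of eigenvalues
= 10/34 + 2/34 + 4/34 + 7/34 + 7/34
= 30/34
= 0.8824

0.8824


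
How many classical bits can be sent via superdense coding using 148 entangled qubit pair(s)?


Superdense coding allows 2 classical bits per shared entangled pair.
148 pair(s) -> 2 * 148 = 296 classical bits

296


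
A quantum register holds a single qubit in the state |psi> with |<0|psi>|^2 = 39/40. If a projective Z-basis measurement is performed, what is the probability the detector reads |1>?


|alpha|^2 = 39/40 = 0.9750
|beta|^2 = 1 - 39/40 = 1/40 = 0.0250
P(|1>) = |beta|^2 = 0.0250

0.0250


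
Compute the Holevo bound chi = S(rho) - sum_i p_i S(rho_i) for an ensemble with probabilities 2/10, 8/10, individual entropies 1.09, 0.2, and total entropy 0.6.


chi = S(rho) - sum_i p_i * S(rho_i)
Weighted entropy = 2/10 * 1.09 + 8/10 * 0.2
= 0.3780
chi = 0.6 - 0.3780
= 0.2220

0.2220


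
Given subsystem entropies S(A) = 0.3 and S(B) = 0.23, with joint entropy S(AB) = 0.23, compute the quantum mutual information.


I(A:B) = S(A) + S(B) - S(AB)
= 0.3 + 0.23 - 0.23
= 0.3000

0.3000


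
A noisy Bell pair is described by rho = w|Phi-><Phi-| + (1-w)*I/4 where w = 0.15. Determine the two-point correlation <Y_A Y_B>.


|Phi-> = (|00> - |11>)/sqrt(2)
For the pure Bell state, <Y_A Y_B> = +1 (Bell-state Pauli correlator).
The maximally-mixed part I/4 has tr(I/4 * P tensor P) = 0 for any traceless Pauli P.
So <Y_A Y_B>_rho = w * (+1) + (1 - w) * 0
= 0.15 * (+1)
= 0.1500

0.1500


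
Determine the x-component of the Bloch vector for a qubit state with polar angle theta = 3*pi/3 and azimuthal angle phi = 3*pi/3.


theta = 3.1416, phi = 3.1416
r_x = sin(theta)*cos(phi) = 0.0000 * -1.0000
r_x = 0.0000

0.0000


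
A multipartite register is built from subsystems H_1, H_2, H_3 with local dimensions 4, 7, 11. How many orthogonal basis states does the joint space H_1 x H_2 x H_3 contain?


dim(H_1 x H_2 x H_3) = 4 * 7 * 11
= 28 * 11
= 308

308


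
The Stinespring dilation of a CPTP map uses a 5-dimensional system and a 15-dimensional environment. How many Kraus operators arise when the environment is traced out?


Tracing out the environment in an orthonormal basis {|i>_E} gives Kraus operators K_i = <i|_E U |0>_E.
Number of Kraus operators = dim(H_env) = d_env
= 15

15


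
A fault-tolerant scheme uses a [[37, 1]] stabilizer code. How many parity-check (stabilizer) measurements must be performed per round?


For an [[n,k]] stabilizer code:
Number of stabilizer generators = n - k
= 37 - 1
= 36

36


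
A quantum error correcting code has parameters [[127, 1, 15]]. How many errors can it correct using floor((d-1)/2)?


Code parameters: [[127, 1, 15]], distance d = 15.
Number of correctable errors = floor((d-1)/2)
= floor((15 - 1)/2)
= floor(14/2)
= 7

7


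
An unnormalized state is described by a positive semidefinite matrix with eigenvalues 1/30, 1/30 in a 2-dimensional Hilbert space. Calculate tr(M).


tr(M) = sum of eigenvalues
= 1/30 + 1/30
= 2/30
= 0.0667

0.0667


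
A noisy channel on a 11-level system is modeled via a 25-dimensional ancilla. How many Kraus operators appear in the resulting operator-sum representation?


Tracing out the environment in an orthonormal basis {|i>_E} gives Kraus operators K_i = <i|_E U |0>_E.
Number of Kraus operators = dim(H_env) = d_env
= 25

25


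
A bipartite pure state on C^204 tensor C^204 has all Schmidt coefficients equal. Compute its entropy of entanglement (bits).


For a maximally entangled state in d x d:
S = log2(d) = log2(204)
= 7.6724

7.6724


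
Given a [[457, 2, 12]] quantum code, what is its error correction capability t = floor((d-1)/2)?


Code parameters: [[457, 2, 12]], distance d = 12.
Number of correctable errors = floor((d-1)/2)
= floor((12 - 1)/2)
= floor(11/2)
= 5

5


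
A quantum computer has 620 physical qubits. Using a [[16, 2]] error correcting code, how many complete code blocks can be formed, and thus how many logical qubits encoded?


Each code block uses 16 physical qubits for 2 logical qubit(s).
Number of complete blocks = floor(620 / 16) = 38
Logical qubits = 38 * 2
= 76

76


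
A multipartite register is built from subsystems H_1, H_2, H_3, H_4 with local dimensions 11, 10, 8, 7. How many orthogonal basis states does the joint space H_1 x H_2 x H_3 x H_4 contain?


dim(H_1 x H_2 x H_3 x H_4) = 11 * 10 * 8 * 7
= 110 * 8 * 7
= 880 * 7
= 6160

6160


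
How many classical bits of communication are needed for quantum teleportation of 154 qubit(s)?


Quantum teleportation requires 2 classical bits per qubit teleported.
154 qubit(s) -> 2 * 154 = 308 classical bits

308


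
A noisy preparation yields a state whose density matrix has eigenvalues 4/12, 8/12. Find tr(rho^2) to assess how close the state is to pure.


tr(rho^2) = sum of eigenvalues squared
= (4/12)^2 + (8/12)^2
= (16 + 64) / 144
= 80/144
= 0.5556

0.5556


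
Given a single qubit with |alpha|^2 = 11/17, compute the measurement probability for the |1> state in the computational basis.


|alpha|^2 = 11/17 = 0.6471
|beta|^2 = 1 - 11/17 = 6/17 = 0.3529
P(|1>) = |beta|^2 = 0.3529

0.3529


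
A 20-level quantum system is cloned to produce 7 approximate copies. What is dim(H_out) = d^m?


Output space = H^(tensor 7) where dim(H) = 20
dim = 20^7
= 400 (after 2 factors)
= 8000 (after 3 factors)
= 160000 (after 4 factors)
= 3200000 (after 5 factors)
= 64000000 (after 6 factors)
= 1280000000 (after 7 factors)
= 1280000000

1280000000
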